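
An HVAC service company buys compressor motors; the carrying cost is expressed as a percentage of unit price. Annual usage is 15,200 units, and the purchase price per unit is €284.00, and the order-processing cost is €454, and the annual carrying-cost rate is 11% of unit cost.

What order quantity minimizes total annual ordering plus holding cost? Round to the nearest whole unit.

665 units

H = i·C = 0.11 × €284 = €31.2400 per unit-year
Optimal lot size Q* = (2 × 15,200 × €454 / €31.24)^½ ≈ 664.67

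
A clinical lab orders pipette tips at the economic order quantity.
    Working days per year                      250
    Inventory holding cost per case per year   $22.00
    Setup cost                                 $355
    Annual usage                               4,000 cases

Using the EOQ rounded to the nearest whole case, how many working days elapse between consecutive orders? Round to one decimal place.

Optimal lot size Q* = (2 × 4,000 × $355 / $22)^½ ≈ 359.29 → Q = 359 cases
Cycle time = (working days × Q)/D = (250 × 359) / 4,000 = 22.438 days

22.4 days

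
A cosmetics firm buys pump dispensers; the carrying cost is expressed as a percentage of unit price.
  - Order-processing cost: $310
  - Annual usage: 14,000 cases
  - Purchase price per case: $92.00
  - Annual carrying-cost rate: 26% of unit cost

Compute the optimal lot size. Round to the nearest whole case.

602 cases

Holding cost per case per year: H = 26% × $92 = $23.9200
EOQ = √(2DS/H) = √(2 × 14,000 × 310 / 23.92)
    = √(362,876.25) ≈ 602.39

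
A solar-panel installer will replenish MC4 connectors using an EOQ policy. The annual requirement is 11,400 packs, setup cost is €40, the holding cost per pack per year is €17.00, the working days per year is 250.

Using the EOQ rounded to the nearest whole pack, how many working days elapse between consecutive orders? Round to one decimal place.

EOQ = √(2DS/H) = √(2 × 11,400 × 40 / 17)
    = √(53,647.06) ≈ 231.62 → Q = 232 packs
T = Q/D × 250 days = 232/11,400 × 250 = 5.088 days

5.1 days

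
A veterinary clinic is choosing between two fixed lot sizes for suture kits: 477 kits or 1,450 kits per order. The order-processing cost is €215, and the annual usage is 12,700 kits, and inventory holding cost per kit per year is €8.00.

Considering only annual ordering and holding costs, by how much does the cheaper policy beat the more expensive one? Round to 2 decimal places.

Annual cost at Q: ordering D·S/Q plus holding Q·H/2.
TC(477) = (12,700/477)×215 + (477/2)×8 = €7,632.32
TC(1,450) = (12,700/1,450)×215 + (1,450/2)×8 = €7,683.10
|ΔTC| = |€7,632.32 − €7,683.10| = €50.78

€50.78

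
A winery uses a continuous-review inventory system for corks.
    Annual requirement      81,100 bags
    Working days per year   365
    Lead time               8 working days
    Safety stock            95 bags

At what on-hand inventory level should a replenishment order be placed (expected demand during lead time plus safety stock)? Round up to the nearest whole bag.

Daily demand d = 81,100 / 365 = 222.192 bags/day
Demand during lead time = 222.192 × 8 = 1,777.53
Reorder point = 1,777.53 + 95 = 1,872.53 → round up

1,873 bags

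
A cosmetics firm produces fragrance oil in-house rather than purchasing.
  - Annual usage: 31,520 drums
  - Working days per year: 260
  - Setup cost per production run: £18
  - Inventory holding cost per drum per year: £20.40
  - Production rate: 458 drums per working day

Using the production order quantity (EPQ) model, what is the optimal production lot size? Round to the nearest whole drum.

275 drums

d = 31,520/260 = 121.2308 drums/day;  effective holding cost H(1 − d/p) = 20.4·(1 − 121.2308/458) = 15.00020
Q* = √(2DS / H_eff) = √(2·31,520·18 / 15.00020) ≈ 275.04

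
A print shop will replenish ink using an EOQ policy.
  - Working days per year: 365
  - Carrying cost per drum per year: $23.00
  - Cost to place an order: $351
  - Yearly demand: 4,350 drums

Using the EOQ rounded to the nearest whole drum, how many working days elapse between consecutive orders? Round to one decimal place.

30.5 days

EOQ = √(2DS/H) = √(2 × 4,350 × 351 / 23)
    = √(132,769.57) ≈ 364.38 → Q = 364 drums
Cycle time = (working days × Q)/D = (365 × 364) / 4,350 = 30.543 days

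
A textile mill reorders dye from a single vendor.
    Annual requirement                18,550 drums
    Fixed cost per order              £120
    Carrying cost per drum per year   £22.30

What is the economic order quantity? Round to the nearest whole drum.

447 drums

Q* = √(2·D·S / H) = √(2·18,550·120 / 22.3) = √199,641.3 ≈ 446.81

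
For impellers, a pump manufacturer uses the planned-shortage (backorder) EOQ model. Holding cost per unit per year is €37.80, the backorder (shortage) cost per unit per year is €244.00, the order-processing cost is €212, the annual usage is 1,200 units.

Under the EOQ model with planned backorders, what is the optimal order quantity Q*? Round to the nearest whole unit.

125 units

Basic EOQ = √(2·1,200·212/37.8) = 116.019
Backorder adjustment √((H+b)/b) = √((37.8+244)/244) = 1.0747
Q* = 116.019 × 1.0747 ≈ 124.68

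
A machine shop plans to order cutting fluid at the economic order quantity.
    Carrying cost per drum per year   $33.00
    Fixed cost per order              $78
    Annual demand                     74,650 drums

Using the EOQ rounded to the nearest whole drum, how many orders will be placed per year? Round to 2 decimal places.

2DS/H = 2·74,650·78/33 = 352,890.91
EOQ = √352,890.91 ≈ 594.05 → Q = 594
Orders per year = D/Q = 74,650 / 594 = 125.673

125.67 orders per year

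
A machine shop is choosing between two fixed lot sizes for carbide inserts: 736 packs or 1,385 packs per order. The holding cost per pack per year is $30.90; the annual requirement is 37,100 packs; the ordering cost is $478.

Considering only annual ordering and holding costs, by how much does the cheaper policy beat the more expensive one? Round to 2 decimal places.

Annual cost at Q: ordering D·S/Q plus holding Q·H/2.
TC(736) = (37,100/736)×478 + (736/2)×30.9 = $35,466.04
TC(1,385) = (37,100/1,385)×478 + (1,385/2)×30.9 = $34,202.44
Cheaper: Q = 1,385.  Difference = $1,263.60

$1,263.60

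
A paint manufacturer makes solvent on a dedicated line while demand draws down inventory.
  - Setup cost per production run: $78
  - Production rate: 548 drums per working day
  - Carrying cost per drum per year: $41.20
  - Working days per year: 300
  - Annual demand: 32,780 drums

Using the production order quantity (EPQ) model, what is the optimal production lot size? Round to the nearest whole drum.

Daily demand d = 32,780/300 = 109.267; p = 548; 1 − d/p = 0.80061
EPQ = √(2DS / (H(1 − d/p)))
    = √(2 × 32,780 × 78 / (41.2 × 0.80061)) ≈ 393.74

394 drums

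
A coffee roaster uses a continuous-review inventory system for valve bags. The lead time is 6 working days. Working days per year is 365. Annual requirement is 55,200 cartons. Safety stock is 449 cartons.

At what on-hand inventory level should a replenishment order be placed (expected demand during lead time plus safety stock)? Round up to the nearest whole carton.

Daily demand d = 55,200 / 365 = 151.233 cartons/day
Demand during lead time = 151.233 × 6 = 907.40
Reorder point = 907.40 + 449 = 1,356.40 → round up

1,357 cartons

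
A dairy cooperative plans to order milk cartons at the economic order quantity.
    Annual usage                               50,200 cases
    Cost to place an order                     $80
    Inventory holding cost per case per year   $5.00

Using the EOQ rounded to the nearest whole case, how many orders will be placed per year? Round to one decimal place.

39.6 orders per year

Optimal lot size Q* = (2 × 50,200 × $80 / $5)^½ ≈ 1,267.44 → Q = 1,267
Orders per year = D/Q = 50,200 / 1,267 = 39.621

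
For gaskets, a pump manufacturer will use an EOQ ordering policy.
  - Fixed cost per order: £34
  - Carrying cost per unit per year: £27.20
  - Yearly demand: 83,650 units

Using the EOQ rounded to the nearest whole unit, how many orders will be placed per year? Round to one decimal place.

183.0 orders per year

2DS/H = 2·83,650·34/27.2 = 209,125.00
EOQ = √209,125.00 ≈ 457.30 → Q = 457
Orders per year = D/Q = 83,650 / 457 = 183.042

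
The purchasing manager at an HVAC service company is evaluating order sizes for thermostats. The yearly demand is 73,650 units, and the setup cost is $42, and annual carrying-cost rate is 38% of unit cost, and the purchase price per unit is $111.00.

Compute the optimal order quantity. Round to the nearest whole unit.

Carrying cost H = $111 × 38% = $42.1800/unit/yr
Q* = √(2·D·S / H) = √(2·73,650·42 / 42.18) = √146,671.4 ≈ 382.98

383 units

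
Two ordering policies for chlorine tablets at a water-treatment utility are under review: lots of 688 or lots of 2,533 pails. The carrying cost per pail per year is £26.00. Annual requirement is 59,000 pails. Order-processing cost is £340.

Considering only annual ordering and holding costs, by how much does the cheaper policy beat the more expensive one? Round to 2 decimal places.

TC(Q) = (D/Q)S + (Q/2)H
TC(688) = (59,000/688)×340 + (688/2)×26 = £38,100.98
TC(2,533) = (59,000/2,533)×340 + (2,533/2)×26 = £40,848.46
Cheaper: Q = 688.  Difference = £2,747.49

£2,747.49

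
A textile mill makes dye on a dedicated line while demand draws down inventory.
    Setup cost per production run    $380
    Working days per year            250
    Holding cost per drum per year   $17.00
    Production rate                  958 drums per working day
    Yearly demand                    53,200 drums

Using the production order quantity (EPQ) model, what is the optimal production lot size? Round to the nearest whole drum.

1,749 drums

d = 53,200/250 = 212.8000 drums/day;  effective holding cost H(1 − d/p) = 17·(1 − 212.8000/958) = 13.22380
Q* = √(2DS / H_eff) = √(2·53,200·380 / 13.22380) ≈ 1,748.58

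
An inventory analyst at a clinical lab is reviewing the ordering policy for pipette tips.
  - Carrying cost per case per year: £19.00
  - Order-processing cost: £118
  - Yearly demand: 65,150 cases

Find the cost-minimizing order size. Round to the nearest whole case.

900 cases

Optimal lot size Q* = (2 × 65,150 × £118 / £19)^½ ≈ 899.57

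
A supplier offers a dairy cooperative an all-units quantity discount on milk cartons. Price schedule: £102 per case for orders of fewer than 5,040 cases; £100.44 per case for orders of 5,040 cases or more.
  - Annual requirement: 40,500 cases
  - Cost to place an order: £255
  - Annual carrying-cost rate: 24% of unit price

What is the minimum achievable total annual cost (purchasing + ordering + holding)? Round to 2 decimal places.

H₁ = 24%×£102 = £24.4800;  H₂ = 24%×£100.44 = £24.1056
EOQ₁ = √(2×40,500×255/24.4800) = 918.56  (< 5,040, feasible at tier 1)
EOQ₂ = √(2×40,500×255/24.1056) = 925.66  (< 5,040 → use Q = 5,040 at tier-2 price)
TC(tier 1 (EOQ₁), Q≈918.6) = £4,153,486.32
TC(tier 2, Q≈5,040.0) = £4,130,615.22
Minimum at tier 2: £4,130,615.22

£4,130,615.22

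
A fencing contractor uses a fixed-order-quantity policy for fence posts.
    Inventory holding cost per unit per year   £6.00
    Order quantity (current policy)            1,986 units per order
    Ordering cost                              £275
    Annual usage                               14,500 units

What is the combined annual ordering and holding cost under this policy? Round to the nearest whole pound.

Annual ordering cost = (D/Q)·S = (14,500/1,986) × 275 = £2,007.80
Annual holding cost  = (Q/2)·H = (1,986/2) × 6 = £5,958.00
Total = £2,007.80 + £5,958.00 = £7,965.80

£7,966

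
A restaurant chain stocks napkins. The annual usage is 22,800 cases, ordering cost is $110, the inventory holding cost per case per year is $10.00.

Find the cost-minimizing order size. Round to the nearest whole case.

Q* = √(2·D·S / H) = √(2·22,800·110 / 10) = √501,600.0 ≈ 708.24

708 cases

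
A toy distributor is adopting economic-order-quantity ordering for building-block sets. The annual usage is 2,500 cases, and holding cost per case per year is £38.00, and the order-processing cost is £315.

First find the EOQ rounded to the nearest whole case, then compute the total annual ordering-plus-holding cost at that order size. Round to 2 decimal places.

£7,736.29

2DS/H = 2·2,500·315/38 = 41,447.37
EOQ = √41,447.37 ≈ 203.59 → Q = 204 cases
Ordering: D/Q × S = 2,500/204 × £315 = £3,860.29
Holding:  Q/2 × H = 204/2 × £38 = £3,876.00
Total = £3,860.29 + £3,876.00 = £7,736.29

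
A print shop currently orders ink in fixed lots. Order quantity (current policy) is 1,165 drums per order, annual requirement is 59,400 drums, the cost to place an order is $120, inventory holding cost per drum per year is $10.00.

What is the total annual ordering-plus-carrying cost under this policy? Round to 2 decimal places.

Orders/yr = 59,400/1,165 = 50.987; ordering cost = 50.987 × $120 = $6,118.45
Average inventory = 1,165/2 = 582.5; holding cost = 582.5 × $10 = $5,825.00
Total = $6,118.45 + $5,825.00 = $11,943.45

$11,943.45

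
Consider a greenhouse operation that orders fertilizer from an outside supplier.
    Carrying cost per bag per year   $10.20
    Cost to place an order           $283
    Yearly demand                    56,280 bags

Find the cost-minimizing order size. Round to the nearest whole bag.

Q* = √(2·D·S / H) = √(2·56,280·283 / 10.2) = √3,122,988.2 ≈ 1,767.20

1,767 bags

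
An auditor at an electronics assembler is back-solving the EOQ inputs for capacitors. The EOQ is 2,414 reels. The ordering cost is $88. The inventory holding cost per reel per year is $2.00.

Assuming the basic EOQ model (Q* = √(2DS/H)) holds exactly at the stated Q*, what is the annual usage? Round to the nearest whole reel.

From Q* = √(2DS/H) ⇒ Q*² = 2DS/H.
D = Q²H / (2S) = 2,414² × 2 / (2 × 88) = 66,220.41

66,220 reels per year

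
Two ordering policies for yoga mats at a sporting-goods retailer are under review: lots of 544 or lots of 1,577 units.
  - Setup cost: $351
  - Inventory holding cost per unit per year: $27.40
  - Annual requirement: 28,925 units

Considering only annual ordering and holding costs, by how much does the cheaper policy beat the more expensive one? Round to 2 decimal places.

Annual cost at Q: ordering D·S/Q plus holding Q·H/2.
TC(544) = (28,925/544)×351 + (544/2)×27.4 = $26,115.81
TC(1,577) = (28,925/1,577)×351 + (1,577/2)×27.4 = $28,042.87
Lots of 544 are cheaper by $1,927.06.

$1,927.06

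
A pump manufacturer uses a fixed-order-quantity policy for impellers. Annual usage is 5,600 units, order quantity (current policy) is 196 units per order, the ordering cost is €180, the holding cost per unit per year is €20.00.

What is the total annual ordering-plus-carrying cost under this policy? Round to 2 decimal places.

€7,102.86

Orders/yr = 5,600/196 = 28.571; ordering cost = 28.571 × €180 = €5,142.86
Average inventory = 196/2 = 98; holding cost = 98 × €20 = €1,960.00
Total = €5,142.86 + €1,960.00 = €7,102.86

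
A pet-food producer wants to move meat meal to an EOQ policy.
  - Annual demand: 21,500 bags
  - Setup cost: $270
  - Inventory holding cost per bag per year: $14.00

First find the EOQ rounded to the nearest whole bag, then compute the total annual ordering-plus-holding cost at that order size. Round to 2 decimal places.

Optimal lot size Q* = (2 × 21,500 × $270 / $14)^½ ≈ 910.65 → Q = 911 bags
Ordering: D/Q × S = 21,500/911 × $270 = $6,372.12
Holding:  Q/2 × H = 911/2 × $14 = $6,377.00
Total = $6,372.12 + $6,377.00 = $12,749.12

$12,749.12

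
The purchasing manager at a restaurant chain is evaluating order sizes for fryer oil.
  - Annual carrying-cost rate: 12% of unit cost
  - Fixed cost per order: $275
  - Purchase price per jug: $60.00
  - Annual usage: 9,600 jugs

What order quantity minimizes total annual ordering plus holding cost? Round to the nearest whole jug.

856 jugs

Carrying cost H = $60 × 12% = $7.2000/jug/yr
Q* = √(2·D·S / H) = √(2·9,600·275 / 7.2) = √733,333.3 ≈ 856.35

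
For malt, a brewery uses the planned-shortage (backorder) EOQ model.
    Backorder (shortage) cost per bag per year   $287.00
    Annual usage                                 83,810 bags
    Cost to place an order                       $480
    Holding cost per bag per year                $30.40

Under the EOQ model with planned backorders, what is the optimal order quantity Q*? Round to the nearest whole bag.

Q* = √(2DS/H) · √((H + b)/b)
   = √(2 × 83,810 × 480 / 30.4) · √((30.4 + 287) / 287)
   = 1,626.847 × 1.0516 ≈ 1,710.84

1,711 bags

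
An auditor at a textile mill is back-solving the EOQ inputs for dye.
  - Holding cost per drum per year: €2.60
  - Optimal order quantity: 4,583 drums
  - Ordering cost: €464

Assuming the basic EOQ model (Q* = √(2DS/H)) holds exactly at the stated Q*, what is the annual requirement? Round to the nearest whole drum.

58,847 drums per year

From Q* = √(2DS/H) ⇒ Q*² = 2DS/H.
D = Q²H / (2S) = 4,583² × 2.6 / (2 × 464) = 58,847.10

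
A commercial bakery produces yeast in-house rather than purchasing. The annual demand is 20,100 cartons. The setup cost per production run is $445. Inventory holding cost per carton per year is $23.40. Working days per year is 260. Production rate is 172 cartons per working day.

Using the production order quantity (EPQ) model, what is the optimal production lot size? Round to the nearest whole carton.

1,178 cartons

Daily demand d = 20,100/260 = 77.308; p = 172; 1 − d/p = 0.55054
EPQ = √(2DS / (H(1 − d/p)))
    = √(2 × 20,100 × 445 / (23.4 × 0.55054)) ≈ 1,178.40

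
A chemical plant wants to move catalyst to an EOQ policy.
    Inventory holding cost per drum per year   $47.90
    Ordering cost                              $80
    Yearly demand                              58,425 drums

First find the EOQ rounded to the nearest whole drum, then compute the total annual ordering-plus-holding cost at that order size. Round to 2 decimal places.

$21,160.56

2DS/H = 2·58,425·80/47.9 = 195,156.58
EOQ = √195,156.58 ≈ 441.77 → Q = 442 drums
Ordering: D/Q × S = 58,425/442 × $80 = $10,574.66
Holding:  Q/2 × H = 442/2 × $47.9 = $10,585.90
Total = $10,574.66 + $10,585.90 = $21,160.56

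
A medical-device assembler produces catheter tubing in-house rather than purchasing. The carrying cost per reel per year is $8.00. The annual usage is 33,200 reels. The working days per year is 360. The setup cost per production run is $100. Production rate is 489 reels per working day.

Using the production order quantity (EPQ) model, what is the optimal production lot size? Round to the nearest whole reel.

1,011 reels

Daily demand d = 33,200/360 = 92.222; p = 489; 1 − d/p = 0.81141
EPQ = √(2DS / (H(1 − d/p)))
    = √(2 × 33,200 × 100 / (8 × 0.81141)) ≈ 1,011.39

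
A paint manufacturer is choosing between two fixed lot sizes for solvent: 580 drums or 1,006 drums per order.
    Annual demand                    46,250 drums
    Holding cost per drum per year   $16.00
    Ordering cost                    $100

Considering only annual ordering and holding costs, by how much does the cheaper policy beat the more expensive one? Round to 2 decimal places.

$31.28

Annual cost at Q: ordering D·S/Q plus holding Q·H/2.
TC(580) = (46,250/580)×100 + (580/2)×16 = $12,614.14
TC(1,006) = (46,250/1,006)×100 + (1,006/2)×16 = $12,645.42
Cheaper: Q = 580.  Difference = $31.28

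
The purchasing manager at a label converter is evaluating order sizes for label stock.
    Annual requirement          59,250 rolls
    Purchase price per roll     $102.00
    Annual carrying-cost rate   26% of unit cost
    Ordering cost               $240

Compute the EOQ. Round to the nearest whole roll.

Holding cost per roll per year: H = 26% × $102 = $26.5200
Q* = √(2·D·S / H) = √(2·59,250·240 / 26.52) = √1,072,398.2 ≈ 1,035.57

1,036 rolls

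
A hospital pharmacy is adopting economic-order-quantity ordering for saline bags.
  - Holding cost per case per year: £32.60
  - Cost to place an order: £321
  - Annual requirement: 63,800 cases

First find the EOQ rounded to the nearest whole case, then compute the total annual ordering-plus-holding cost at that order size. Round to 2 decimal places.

2DS/H = 2·63,800·321/32.6 = 1,256,429.45
EOQ = √1,256,429.45 ≈ 1,120.91 → Q = 1,121 cases
Ordering: D/Q × S = 63,800/1,121 × £321 = £18,269.22
Holding:  Q/2 × H = 1,121/2 × £32.6 = £18,272.30
Total = £18,269.22 + £18,272.30 = £36,541.52

£36,541.52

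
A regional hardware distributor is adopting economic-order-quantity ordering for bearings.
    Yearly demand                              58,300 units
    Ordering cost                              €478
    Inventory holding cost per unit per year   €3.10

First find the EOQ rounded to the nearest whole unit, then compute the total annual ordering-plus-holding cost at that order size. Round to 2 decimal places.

€13,144.50

2DS/H = 2·58,300·478/3.1 = 17,978,967.74
EOQ = √17,978,967.74 ≈ 4,240.16 → Q = 4,240 units
Orders/yr = 58,300/4,240 = 13.750; ordering cost = 13.750 × €478 = €6,572.50
Average inventory = 4,240/2 = 2120; holding cost = 2120 × €3.1 = €6,572.00
Total = €6,572.50 + €6,572.00 = €13,144.50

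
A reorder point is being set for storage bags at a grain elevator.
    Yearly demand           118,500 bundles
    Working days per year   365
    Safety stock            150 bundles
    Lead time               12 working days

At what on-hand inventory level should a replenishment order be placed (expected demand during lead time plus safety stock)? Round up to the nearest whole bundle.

4,046 bundles

Daily demand d = 118,500 / 365 = 324.658 bundles/day
Demand during lead time = 324.658 × 12 = 3,895.89
Reorder point = 3,895.89 + 150 = 4,045.89 → round up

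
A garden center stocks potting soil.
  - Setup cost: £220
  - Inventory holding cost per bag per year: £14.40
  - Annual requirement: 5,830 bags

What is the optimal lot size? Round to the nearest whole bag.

422 bags

Optimal lot size Q* = (2 × 5,830 × £220 / £14.4)^½ ≈ 422.07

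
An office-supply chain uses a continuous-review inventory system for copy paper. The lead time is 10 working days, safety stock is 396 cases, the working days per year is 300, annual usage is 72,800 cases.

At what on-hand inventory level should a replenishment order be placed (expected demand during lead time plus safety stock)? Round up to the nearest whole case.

Daily demand d = 72,800 / 300 = 242.667 cases/day
Demand during lead time = 242.667 × 10 = 2,426.67
Reorder point = 2,426.67 + 396 = 2,822.67 → round up

2,823 cases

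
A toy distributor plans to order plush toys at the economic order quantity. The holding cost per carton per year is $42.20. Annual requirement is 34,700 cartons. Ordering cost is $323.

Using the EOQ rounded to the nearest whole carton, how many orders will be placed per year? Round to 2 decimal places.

47.60 orders per year

EOQ = √(2DS/H) = √(2 × 34,700 × 323 / 42.2)
    = √(531,189.57) ≈ 728.83 → Q = 729
Orders per year = D/Q = 34,700 / 729 = 47.599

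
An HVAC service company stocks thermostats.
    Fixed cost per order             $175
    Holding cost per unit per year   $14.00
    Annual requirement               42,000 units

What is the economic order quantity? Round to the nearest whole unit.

1,025 units

2DS/H = 2·42,000·175/14 = 1,050,000.00
EOQ = √1,050,000.00 ≈ 1,024.70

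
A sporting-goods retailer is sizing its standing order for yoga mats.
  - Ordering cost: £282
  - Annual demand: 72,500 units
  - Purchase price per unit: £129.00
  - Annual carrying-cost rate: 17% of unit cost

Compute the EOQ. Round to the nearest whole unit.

1,365 units

Carrying cost H = £129 × 17% = £21.9300/unit/yr
Optimal lot size Q* = (2 × 72,500 × £282 / £21.93)^½ ≈ 1,365.49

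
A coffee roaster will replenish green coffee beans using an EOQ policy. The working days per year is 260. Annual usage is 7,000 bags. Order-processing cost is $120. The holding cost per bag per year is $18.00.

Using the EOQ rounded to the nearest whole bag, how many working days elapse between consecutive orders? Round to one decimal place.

11.4 days

Q* = √(2·D·S / H) = √(2·7,000·120 / 18) = √93,333.3 ≈ 305.51 → Q = 306 bags
Cycle time = (working days × Q)/D = (260 × 306) / 7,000 = 11.366 days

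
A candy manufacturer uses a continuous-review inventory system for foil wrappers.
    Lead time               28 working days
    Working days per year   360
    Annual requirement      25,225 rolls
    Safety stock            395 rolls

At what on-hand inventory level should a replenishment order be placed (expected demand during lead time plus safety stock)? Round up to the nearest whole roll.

2,357 rolls

Daily demand d = 25,225 / 360 = 70.069 rolls/day
Demand during lead time = 70.069 × 28 = 1,961.94
Reorder point = 1,961.94 + 395 = 2,356.94 → round up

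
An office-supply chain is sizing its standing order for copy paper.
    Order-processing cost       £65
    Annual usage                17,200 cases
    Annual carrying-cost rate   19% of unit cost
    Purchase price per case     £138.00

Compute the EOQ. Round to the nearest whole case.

Carrying cost H = £138 × 19% = £26.2200/case/yr
2DS/H = 2·17,200·65/26.22 = 85,278.41
EOQ = √85,278.41 ≈ 292.02

292 cases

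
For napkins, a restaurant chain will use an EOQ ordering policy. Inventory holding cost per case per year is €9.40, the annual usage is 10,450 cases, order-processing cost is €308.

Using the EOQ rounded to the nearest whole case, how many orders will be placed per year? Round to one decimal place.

12.6 orders per year

Q* = √(2·D·S / H) = √(2·10,450·308 / 9.4) = √684,808.5 ≈ 827.53 → Q = 828
Orders per year = D/Q = 10,450 / 828 = 12.621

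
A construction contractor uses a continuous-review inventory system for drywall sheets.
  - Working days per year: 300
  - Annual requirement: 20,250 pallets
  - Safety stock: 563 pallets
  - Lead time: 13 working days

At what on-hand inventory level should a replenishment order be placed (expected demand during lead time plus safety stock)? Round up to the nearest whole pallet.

1,441 pallets

Daily demand d = 20,250 / 300 = 67.500 pallets/day
Demand during lead time = 67.500 × 13 = 877.50
Reorder point = 877.50 + 563 = 1,440.50 → round up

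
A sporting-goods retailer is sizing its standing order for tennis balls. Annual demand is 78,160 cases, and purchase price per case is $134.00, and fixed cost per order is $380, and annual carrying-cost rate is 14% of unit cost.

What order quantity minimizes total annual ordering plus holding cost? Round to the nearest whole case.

1,779 cases

Holding cost per case per year: H = 14% × $134 = $18.7600
EOQ = √(2DS/H) = √(2 × 78,160 × 380 / 18.76)
    = √(3,166,396.59) ≈ 1,779.44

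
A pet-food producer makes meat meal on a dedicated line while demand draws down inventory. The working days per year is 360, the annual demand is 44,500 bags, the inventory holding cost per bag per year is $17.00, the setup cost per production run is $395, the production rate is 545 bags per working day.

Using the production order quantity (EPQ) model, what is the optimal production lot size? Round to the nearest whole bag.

d = 44,500/360 = 123.6111 bags/day;  effective holding cost H(1 − d/p) = 17·(1 − 123.6111/545) = 13.14424
Q* = √(2DS / H_eff) = √(2·44,500·395 / 13.14424) ≈ 1,635.41

1,635 bags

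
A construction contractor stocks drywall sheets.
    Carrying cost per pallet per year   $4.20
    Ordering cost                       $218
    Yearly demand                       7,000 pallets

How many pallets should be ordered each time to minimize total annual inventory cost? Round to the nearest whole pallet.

Optimal lot size Q* = (2 × 7,000 × $218 / $4.2)^½ ≈ 852.45

852 pallets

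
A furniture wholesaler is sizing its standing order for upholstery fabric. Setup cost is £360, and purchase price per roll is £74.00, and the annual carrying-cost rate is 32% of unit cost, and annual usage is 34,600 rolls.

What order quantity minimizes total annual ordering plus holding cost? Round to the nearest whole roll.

H = i·C = 0.32 × £74 = £23.6800 per roll-year
Optimal lot size Q* = (2 × 34,600 × £360 / £23.68)^½ ≈ 1,025.68

1,026 rolls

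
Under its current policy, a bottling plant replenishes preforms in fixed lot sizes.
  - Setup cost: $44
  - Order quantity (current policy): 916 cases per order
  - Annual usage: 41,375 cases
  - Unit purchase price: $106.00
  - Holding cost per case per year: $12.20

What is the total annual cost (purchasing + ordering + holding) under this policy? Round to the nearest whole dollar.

Annual ordering cost = (D/Q)·S = (41,375/916) × 44 = $1,987.45
Annual holding cost  = (Q/2)·H = (916/2) × 12.2 = $5,587.60
Purchase cost = D·C = 41,375 × 106 = $4,385,750.00
Total = $1,987.45 + $5,587.60 + $4,385,750.00 = $4,393,325.05

$4,393,325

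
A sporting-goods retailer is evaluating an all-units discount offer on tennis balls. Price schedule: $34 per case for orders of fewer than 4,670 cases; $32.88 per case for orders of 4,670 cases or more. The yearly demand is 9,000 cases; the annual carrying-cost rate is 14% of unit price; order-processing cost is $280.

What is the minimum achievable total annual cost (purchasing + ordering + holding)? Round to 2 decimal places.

$307,208.09

H₁ = 14%×$34 = $4.7600;  H₂ = 14%×$32.88 = $4.6032
EOQ₁ = √(2×9,000×280/4.7600) = 1,028.99  (< 4,670, feasible at tier 1)
EOQ₂ = √(2×9,000×280/4.6032) = 1,046.37  (< 4,670 → use Q = 4,670 at tier-2 price)
TC(tier 1 (EOQ₁), Q≈1,029.0) = $310,898.00
TC(tier 2, Q≈4,670.0) = $307,208.09
Minimum at tier 2: $307,208.09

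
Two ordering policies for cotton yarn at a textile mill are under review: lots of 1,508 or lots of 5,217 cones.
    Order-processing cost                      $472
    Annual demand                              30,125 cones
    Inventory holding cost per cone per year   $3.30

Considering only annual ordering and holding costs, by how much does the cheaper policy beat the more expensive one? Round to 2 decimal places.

Annual cost at Q: ordering D·S/Q plus holding Q·H/2.
TC(1,508) = (30,125/1,508)×472 + (1,508/2)×3.3 = $11,917.25
TC(5,217) = (30,125/5,217)×472 + (5,217/2)×3.3 = $11,333.56
Lots of 5,217 are cheaper by $583.68.

$583.68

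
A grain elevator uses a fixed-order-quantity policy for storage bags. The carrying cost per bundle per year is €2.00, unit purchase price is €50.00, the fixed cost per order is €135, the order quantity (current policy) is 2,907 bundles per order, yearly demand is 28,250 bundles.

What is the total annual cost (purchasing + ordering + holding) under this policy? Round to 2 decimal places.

€1,416,718.92

Orders/yr = 28,250/2,907 = 9.718; ordering cost = 9.718 × €135 = €1,311.92
Average inventory = 2,907/2 = 1453.5; holding cost = 1453.5 × €2 = €2,907.00
Purchase cost = D·C = 28,250 × 50 = €1,412,500.00
Total = €1,311.92 + €2,907.00 + €1,412,500.00 = €1,416,718.92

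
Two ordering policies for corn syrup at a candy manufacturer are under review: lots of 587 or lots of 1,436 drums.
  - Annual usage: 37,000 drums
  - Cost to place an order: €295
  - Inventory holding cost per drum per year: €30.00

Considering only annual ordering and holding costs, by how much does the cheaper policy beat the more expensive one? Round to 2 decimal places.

€1,741.43

Annual cost at Q: ordering D·S/Q plus holding Q·H/2.
TC(587) = (37,000/587)×295 + (587/2)×30 = €27,399.55
TC(1,436) = (37,000/1,436)×295 + (1,436/2)×30 = €29,140.97
Cheaper: Q = 587.  Difference = €1,741.43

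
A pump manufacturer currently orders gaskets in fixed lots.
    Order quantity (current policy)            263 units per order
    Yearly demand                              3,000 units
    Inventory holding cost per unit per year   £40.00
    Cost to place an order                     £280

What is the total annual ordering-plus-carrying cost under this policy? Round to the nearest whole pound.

Ordering: D/Q × S = 3,000/263 × £280 = £3,193.92
Holding:  Q/2 × H = 263/2 × £40 = £5,260.00
Total = £3,193.92 + £5,260.00 = £8,453.92

£8,454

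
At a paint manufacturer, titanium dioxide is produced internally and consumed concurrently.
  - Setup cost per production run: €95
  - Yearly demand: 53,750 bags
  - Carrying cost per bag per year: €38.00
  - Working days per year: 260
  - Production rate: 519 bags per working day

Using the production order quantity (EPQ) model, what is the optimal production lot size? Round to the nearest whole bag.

668 bags

d = 53,750/260 = 206.7308 bags/day;  effective holding cost H(1 − d/p) = 38·(1 − 206.7308/519) = 22.86364
Q* = √(2DS / H_eff) = √(2·53,750·95 / 22.86364) ≈ 668.33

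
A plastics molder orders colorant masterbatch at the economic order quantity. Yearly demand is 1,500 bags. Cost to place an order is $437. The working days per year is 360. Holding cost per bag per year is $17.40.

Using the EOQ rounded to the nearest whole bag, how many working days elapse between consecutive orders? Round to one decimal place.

65.8 days

Optimal lot size Q* = (2 × 1,500 × $437 / $17.4)^½ ≈ 274.49 → Q = 274 bags
T = Q/D × 360 days = 274/1,500 × 360 = 65.760 days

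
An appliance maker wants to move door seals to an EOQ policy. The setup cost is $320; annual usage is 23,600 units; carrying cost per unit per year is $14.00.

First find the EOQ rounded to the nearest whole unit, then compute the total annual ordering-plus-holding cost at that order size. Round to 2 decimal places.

$14,541.53

2DS/H = 2·23,600·320/14 = 1,078,857.14
EOQ = √1,078,857.14 ≈ 1,038.68 → Q = 1,039 units
Orders/yr = 23,600/1,039 = 22.714; ordering cost = 22.714 × $320 = $7,268.53
Average inventory = 1,039/2 = 519.5; holding cost = 519.5 × $14 = $7,273.00
Total = $7,268.53 + $7,273.00 = $14,541.53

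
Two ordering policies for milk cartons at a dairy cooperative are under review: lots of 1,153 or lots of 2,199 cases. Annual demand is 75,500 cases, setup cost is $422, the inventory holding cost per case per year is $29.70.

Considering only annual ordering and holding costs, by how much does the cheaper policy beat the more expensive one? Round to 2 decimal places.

Annual cost at Q: ordering D·S/Q plus holding Q·H/2.
TC(1,153) = (75,500/1,153)×422 + (1,153/2)×29.7 = $44,755.18
TC(2,199) = (75,500/2,199)×422 + (2,199/2)×29.7 = $47,144.01
Lots of 1,153 are cheaper by $2,388.83.

$2,388.83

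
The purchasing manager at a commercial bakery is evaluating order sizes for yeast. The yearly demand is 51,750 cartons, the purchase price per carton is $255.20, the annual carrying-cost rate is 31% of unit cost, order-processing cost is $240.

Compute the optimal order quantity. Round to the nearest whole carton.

560 cartons

H = i·C = 0.31 × $255.2 = $79.1120 per carton-year
2DS/H = 2·51,750·240/79.112 = 313,985.24
EOQ = √313,985.24 ≈ 560.34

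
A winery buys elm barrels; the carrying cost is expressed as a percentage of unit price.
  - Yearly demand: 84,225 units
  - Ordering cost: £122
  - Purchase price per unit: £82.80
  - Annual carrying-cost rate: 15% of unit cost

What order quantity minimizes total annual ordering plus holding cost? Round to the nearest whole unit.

1,286 units

Carrying cost H = £82.8 × 15% = £12.4200/unit/yr
Q* = √(2·D·S / H) = √(2·84,225·122 / 12.42) = √1,654,661.8 ≈ 1,286.34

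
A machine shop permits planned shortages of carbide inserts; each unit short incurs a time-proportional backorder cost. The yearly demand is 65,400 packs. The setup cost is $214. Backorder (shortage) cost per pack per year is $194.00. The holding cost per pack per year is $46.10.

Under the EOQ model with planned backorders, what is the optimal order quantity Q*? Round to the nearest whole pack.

867 packs

Basic EOQ = √(2·65,400·214/46.1) = 779.220
Backorder adjustment √((H+b)/b) = √((46.1+194)/194) = 1.1125
Q* = 779.220 × 1.1125 ≈ 866.87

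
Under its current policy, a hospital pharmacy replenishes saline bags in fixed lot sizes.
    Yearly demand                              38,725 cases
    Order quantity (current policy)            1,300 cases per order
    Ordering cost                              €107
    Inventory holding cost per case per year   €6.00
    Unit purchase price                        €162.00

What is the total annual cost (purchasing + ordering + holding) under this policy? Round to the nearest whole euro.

€6,280,537

Orders/yr = 38,725/1,300 = 29.788; ordering cost = 29.788 × €107 = €3,187.37
Average inventory = 1,300/2 = 650; holding cost = 650 × €6 = €3,900.00
Purchase cost = D·C = 38,725 × 162 = €6,273,450.00
Total = €3,187.37 + €3,900.00 + €6,273,450.00 = €6,280,537.37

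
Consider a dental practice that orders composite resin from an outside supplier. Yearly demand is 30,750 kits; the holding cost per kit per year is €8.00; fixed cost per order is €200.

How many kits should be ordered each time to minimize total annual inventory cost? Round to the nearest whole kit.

Q* = √(2·D·S / H) = √(2·30,750·200 / 8) = √1,537,500.0 ≈ 1,239.96

1,240 kits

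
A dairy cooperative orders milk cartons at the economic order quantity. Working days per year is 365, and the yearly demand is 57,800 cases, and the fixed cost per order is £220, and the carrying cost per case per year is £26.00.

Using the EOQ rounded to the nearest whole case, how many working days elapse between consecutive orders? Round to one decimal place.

6.2 days

2DS/H = 2·57,800·220/26 = 978,153.85
EOQ = √978,153.85 ≈ 989.02 → Q = 989 cases
Days between orders = 365 / (D/Q) = 365 / 58.443 ≈ 6.245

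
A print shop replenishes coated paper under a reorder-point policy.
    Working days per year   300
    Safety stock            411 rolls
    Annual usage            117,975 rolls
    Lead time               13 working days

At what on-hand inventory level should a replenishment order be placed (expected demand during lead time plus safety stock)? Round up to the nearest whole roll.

Daily demand d = 117,975 / 300 = 393.250 rolls/day
Demand during lead time = 393.250 × 13 = 5,112.25
Reorder point = 5,112.25 + 411 = 5,523.25 → round up

5,524 rolls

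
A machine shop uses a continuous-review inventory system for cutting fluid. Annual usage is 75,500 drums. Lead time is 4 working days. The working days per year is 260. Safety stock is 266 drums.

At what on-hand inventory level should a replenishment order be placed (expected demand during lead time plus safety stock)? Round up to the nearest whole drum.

1,428 drums

Daily demand d = 75,500 / 260 = 290.385 drums/day
Demand during lead time = 290.385 × 4 = 1,161.54
Reorder point = 1,161.54 + 266 = 1,427.54 → round up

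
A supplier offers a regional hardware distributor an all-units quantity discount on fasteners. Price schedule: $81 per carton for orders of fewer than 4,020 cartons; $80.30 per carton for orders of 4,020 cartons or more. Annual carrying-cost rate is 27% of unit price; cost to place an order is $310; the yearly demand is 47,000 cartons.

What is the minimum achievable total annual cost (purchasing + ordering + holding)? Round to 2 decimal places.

H₁ = 27%×$81 = $21.8700;  H₂ = 27%×$80.30 = $21.6810
EOQ₁ = √(2×47,000×310/21.8700) = 1,154.30  (< 4,020, feasible at tier 1)
EOQ₂ = √(2×47,000×310/21.6810) = 1,159.32  (< 4,020 → use Q = 4,020 at tier-2 price)
TC(tier 1 (EOQ₁), Q≈1,154.3) = $3,832,244.64
TC(tier 2, Q≈4,020.0) = $3,821,303.19
Minimum at tier 2: $3,821,303.19

$3,821,303.19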